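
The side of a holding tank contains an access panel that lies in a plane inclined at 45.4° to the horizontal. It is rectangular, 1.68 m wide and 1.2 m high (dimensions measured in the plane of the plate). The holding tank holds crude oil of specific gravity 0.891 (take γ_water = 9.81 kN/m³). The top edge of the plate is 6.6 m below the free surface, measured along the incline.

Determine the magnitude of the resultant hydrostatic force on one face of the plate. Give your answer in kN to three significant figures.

F ≈ 90.3 kN

γ = 0.891 × 9.81 = 8.74071 kN/m³.
Let θ = 45.4° be the plate's angle to the horizontal; measure y along the incline from where the plane meets the free surface. Vertical depth h = y·sinθ with sinθ = 0.712026.
The centroid lies 1.2/2 = 0.6 m below the top edge, so y_c = 6.6 + 0.6 = 7.2 m and h_c = 7.2 × 0.712026 = 5.12659 m.
A = 1.68 × 1.2 = 2.016 m².
Resultant F = γ·h_c·A = 8.74071 × 5.12659 × 2.016 = 90.337 kN.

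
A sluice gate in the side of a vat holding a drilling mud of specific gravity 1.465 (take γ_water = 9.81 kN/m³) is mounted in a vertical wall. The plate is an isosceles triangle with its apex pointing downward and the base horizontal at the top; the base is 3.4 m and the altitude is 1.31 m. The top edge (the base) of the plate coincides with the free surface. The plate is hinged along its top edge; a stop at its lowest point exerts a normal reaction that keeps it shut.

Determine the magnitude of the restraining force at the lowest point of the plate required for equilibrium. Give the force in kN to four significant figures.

γ = 1.465 × 9.81 = 14.37165 kN/m³.
With the apex down, the centroid sits h/3 = 1.31/3 = 0.436667 m below the base (the top edge), so the centroid depth is h_c = 0.436667 m.
A = ½ × 3.4 × 1.31 = 2.227 m².
Resultant F = γ·h_c·A = 14.37165 × 0.436667 × 2.227 = 13.9758 kN.
I_c = b·h³/36 = 3.4 × 1.31³/36 = 0.21232 m⁴.
Centre of pressure: y_p = y_c + I_c/(y_c·A) = 0.436667 + 0.21232/(0.436667 × 2.227) = 0.436667 + 0.218333 = 0.655 m along the plane.
The resultant acts 0.436667 + 0.218333 = 0.655 m (along the plate) below the hinge at the top edge, so the moment about the hinge is M = F × 0.655 = 13.9758 × 0.655 = 9.15415 kN·m.
A normal force at the bottom, 1.31 m from the hinge, must supply this moment: P = 9.15415/1.31 = 6.9879 kN.

P ≈ 6.988 kN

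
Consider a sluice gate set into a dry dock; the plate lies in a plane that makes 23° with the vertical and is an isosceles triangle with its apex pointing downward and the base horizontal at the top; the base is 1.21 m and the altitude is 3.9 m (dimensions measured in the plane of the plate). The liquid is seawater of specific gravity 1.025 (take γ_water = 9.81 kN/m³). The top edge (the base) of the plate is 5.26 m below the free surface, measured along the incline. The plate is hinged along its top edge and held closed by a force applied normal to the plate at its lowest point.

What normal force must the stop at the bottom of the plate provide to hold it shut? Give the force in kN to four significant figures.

P ≈ 52.49 kN

γ = 1.025 × 9.81 = 10.05525 kN/m³.
The plate makes 23° with the vertical, i.e. θ = 90° − 23° = 67° to the horizontal. Measuring y along the incline from the free-surface line, vertical depth h = y·sinθ with sinθ = 0.920505.
With the apex down, the centroid sits h/3 = 3.9/3 = 1.3 m below the base (the top edge), so y_c = 5.26 + 1.3 = 6.56 m and h_c = 6.56 × 0.920505 = 6.03851 m.
A = ½ × 1.21 × 3.9 = 2.3595 m².
Resultant F = γ·h_c·A = 10.05525 × 6.03851 × 2.3595 = 143.266 kN.
I_c = b·h³/36 = 1.21 × 3.9³/36 = 1.99378 m⁴.
Centre of pressure: y_p = y_c + I_c/(y_c·A) = 6.56 + 1.99378/(6.56 × 2.3595) = 6.56 + 0.128811 = 6.68881 m along the plane.
The resultant acts 1.3 + 0.128811 = 1.42881 m (along the plate) below the hinge at the top edge, so the moment about the hinge is M = F × 1.42881 = 143.266 × 1.42881 = 204.7 kN·m.
A normal force at the bottom, 3.9 m from the hinge, must supply this moment: P = 204.7/3.9 = 52.4872 kN.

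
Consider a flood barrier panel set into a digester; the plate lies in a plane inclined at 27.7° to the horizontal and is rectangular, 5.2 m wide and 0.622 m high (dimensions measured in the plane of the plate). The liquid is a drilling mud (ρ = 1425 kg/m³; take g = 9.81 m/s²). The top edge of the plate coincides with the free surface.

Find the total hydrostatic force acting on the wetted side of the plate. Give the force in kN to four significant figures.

γ = ρg = 1425 × 9.81 / 1000 = 13.97925 kN/m³.
Let θ = 27.7° be the plate's angle to the horizontal; measure y along the incline from where the plane meets the free surface. Vertical depth h = y·sinθ with sinθ = 0.464842.
The centroid lies 0.622/2 = 0.311 m below the top edge, so y_c = 0.311 m and h_c = 0.311 × 0.464842 = 0.144566 m.
A = 5.2 × 0.622 = 3.2344 m².
Resultant F = γ·h_c·A = 13.97925 × 0.144566 × 3.2344 = 6.53648 kN.

F ≈ 6.536 kN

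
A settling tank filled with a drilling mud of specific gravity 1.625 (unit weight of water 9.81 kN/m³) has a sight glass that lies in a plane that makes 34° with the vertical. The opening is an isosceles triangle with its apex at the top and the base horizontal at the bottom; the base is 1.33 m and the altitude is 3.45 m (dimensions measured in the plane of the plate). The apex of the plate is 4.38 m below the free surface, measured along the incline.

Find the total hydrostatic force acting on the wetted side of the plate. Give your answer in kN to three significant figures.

F ≈ 203 kN

γ = 1.625 × 9.81 = 15.94125 kN/m³.
The plate makes 34° with the vertical, i.e. θ = 90° − 34° = 56° to the horizontal. Measuring y along the incline from the free-surface line, vertical depth h = y·sinθ with sinθ = 0.829038.
With the apex up, the centroid sits 2h/3 = 2 × 3.45/3 = 2.3 m below the apex, so y_c = 4.38 + 2.3 = 6.68 m and h_c = 6.68 × 0.829038 = 5.53797 m.
A = ½ × 1.33 × 3.45 = 2.29425 m².
Resultant F = γ·h_c·A = 15.94125 × 5.53797 × 2.29425 = 202.541 kN.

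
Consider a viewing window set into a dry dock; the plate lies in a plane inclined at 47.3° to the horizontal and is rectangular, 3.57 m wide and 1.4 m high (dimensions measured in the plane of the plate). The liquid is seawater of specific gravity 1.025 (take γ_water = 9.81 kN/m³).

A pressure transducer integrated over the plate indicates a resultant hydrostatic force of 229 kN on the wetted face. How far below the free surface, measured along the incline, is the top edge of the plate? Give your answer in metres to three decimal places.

y_top ≈ 5.500 m

γ = 1.025 × 9.81 = 10.05525 kN/m³.
A = 3.57 × 1.4 = 4.998 m².
From F = γ·h_c·A, the centroid depth is h_c = 229/(10.05525 × 4.998) = 4.55666 m.
Let θ = 47.3° be the plate's angle to the horizontal; measure y along the incline from where the plane meets the free surface. Vertical depth h = y·sinθ with sinθ = 0.734915.
Along the incline, y_c = h_c/sinθ = 4.55666/0.734915 = 6.20025 m.
The centroid lies 1.4/2 = 0.7 m below the top edge, so the top edge sits at y_top = 6.20025 − 0.7 = 5.50025 m along the incline.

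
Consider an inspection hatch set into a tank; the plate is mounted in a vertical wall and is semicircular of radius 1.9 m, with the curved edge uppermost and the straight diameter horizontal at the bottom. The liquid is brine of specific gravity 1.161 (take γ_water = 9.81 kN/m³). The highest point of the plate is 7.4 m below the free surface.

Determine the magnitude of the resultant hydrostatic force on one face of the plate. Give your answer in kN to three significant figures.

γ = 1.161 × 9.81 = 11.38941 kN/m³.
The centroid lies 4r/(3π) = 0.806385 m above the diameter, so r − 4r/(3π) = 1.9 − 0.806385 = 1.09361 m below the topmost point, so the centroid depth is h_c = 7.4 + 1.09361 = 8.49361 m.
A = πr²/2 = π × 1.9²/2 = 5.67057 m².
Resultant F = γ·h_c·A = 11.38941 × 8.49361 × 5.67057 = 548.555 kN.

F ≈ 549 kN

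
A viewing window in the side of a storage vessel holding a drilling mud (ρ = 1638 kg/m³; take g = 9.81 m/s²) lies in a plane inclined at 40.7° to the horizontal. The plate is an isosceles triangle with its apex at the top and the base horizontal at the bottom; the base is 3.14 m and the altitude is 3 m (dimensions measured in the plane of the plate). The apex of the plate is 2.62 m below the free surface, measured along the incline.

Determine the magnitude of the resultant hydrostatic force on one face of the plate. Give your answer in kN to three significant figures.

F ≈ 228 kN

γ = ρg = 1638 × 9.81 / 1000 = 16.06878 kN/m³.
Let θ = 40.7° be the plate's angle to the horizontal; measure y along the incline from where the plane meets the free surface. Vertical depth h = y·sinθ with sinθ = 0.652098.
With the apex up, the centroid sits 2h/3 = 2 × 3/3 = 2 m below the apex, so y_c = 2.62 + 2 = 4.62 m and h_c = 4.62 × 0.652098 = 3.01269 m.
A = ½ × 3.14 × 3 = 4.71 m².
Resultant F = γ·h_c·A = 16.06878 × 3.01269 × 4.71 = 228.012 kN.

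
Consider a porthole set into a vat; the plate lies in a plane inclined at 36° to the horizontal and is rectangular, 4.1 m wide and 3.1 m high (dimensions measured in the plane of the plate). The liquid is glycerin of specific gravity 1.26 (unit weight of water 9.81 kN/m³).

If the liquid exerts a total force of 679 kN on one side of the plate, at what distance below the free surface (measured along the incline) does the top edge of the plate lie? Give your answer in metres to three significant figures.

γ = 1.26 × 9.81 = 12.3606 kN/m³.
A = 4.1 × 3.1 = 12.71 m².
From F = γ·h_c·A, the centroid depth is h_c = 679/(12.3606 × 12.71) = 4.322 m.
Let θ = 36° be the plate's angle to the horizontal; measure y along the incline from where the plane meets the free surface. Vertical depth h = y·sinθ with sinθ = 0.587785.
Along the incline, y_c = h_c/sinθ = 4.322/0.587785 = 7.35303 m.
The centroid lies 3.1/2 = 1.55 m below the top edge, so the top edge sits at y_top = 7.35303 − 1.55 = 5.80303 m along the incline.

y_top ≈ 5.80 m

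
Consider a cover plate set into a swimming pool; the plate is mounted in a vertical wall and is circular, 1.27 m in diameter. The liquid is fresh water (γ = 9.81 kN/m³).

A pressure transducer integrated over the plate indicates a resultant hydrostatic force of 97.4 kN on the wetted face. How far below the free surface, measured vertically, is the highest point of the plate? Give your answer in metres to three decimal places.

d_top ≈ 7.203 m

γ = 9.81 kN/m³.
A = π(0.635)² = 1.26677 m².
From F = γ·h_c·A, the centroid depth is h_c = 97.4/(9.81 × 1.26677) = 7.83776 m.
The centroid is at the centre, 0.635 m below the top of the plate, so the highest point sits at h_top = 7.83776 − 0.635 = 7.20276 m below the surface.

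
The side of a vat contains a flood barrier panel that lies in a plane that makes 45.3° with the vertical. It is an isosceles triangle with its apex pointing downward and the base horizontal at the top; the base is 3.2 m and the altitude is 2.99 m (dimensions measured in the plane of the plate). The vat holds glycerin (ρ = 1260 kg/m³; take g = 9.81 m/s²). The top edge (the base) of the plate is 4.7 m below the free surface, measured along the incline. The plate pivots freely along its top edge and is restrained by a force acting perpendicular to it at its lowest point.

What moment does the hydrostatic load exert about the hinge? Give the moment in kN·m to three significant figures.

γ = ρg = 1260 × 9.81 / 1000 = 12.3606 kN/m³.
The plate makes 45.3° with the vertical, i.e. θ = 90° − 45.3° = 44.7° to the horizontal. Measuring y along the incline from the free-surface line, vertical depth h = y·sinθ with sinθ = 0.703395.
With the apex down, the centroid sits h/3 = 2.99/3 = 0.996667 m below the base (the top edge), so y_c = 4.7 + 0.996667 = 5.69667 m and h_c = 5.69667 × 0.703395 = 4.00701 m.
A = ½ × 3.2 × 2.99 = 4.784 m².
Resultant F = γ·h_c·A = 12.3606 × 4.00701 × 4.784 = 236.947 kN.
I_c = b·h³/36 = 3.2 × 2.99³/36 = 2.37608 m⁴.
Centre of pressure: y_p = y_c + I_c/(y_c·A) = 5.69667 + 2.37608/(5.69667 × 4.784) = 5.69667 + 0.0871864 = 5.78386 m along the plane.
The resultant acts 0.996667 + 0.0871864 = 1.08385 m (along the plate) below the hinge at the top edge, so the moment about the hinge is M = F × 1.08385 = 236.947 × 1.08385 = 256.815 kN·m.

M ≈ 257 kN·m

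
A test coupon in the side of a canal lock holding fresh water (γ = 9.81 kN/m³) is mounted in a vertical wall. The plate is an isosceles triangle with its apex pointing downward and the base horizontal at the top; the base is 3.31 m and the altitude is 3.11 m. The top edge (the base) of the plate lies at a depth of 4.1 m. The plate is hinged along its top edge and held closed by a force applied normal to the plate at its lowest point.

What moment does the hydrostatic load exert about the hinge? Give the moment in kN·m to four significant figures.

γ = 9.81 kN/m³.
With the apex down, the centroid sits h/3 = 3.11/3 = 1.03667 m below the base (the top edge), so the centroid depth is h_c = 4.1 + 1.03667 = 5.13667 m.
A = ½ × 3.31 × 3.11 = 5.14705 m².
Resultant F = γ·h_c·A = 9.81 × 5.13667 × 5.14705 = 259.364 kN.
I_c = b·h³/36 = 3.31 × 3.11³/36 = 2.76571 m⁴.
Centre of pressure: y_p = y_c + I_c/(y_c·A) = 5.13667 + 2.76571/(5.13667 × 5.14705) = 5.13667 + 0.104608 = 5.24128 m along the plane.
The resultant acts 1.03667 + 0.104608 = 1.14128 m (along the plate) below the hinge at the top edge, so the moment about the hinge is M = F × 1.14128 = 259.364 × 1.14128 = 296.007 kN·m.

M ≈ 296.0 kN·m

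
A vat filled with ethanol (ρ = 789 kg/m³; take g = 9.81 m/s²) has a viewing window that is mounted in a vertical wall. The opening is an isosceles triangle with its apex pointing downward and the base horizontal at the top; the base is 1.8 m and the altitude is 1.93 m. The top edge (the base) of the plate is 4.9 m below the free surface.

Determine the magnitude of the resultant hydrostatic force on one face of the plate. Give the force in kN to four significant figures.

F ≈ 74.53 kN

γ = ρg = 789 × 9.81 / 1000 = 7.74009 kN/m³.
With the apex down, the centroid sits h/3 = 1.93/3 = 0.643333 m below the base (the top edge), so the centroid depth is h_c = 4.9 + 0.643333 = 5.54333 m.
A = ½ × 1.8 × 1.93 = 1.737 m².
Resultant F = γ·h_c·A = 7.74009 × 5.54333 × 1.737 = 74.5275 kN.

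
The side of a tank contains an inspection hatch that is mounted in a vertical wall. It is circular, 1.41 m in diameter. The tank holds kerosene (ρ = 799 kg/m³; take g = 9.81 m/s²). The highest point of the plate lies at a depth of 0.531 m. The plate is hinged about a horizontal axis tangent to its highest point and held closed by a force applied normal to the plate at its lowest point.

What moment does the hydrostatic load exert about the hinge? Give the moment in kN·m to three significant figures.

γ = ρg = 799 × 9.81 / 1000 = 7.83819 kN/m³.
The centroid is at the centre, 0.705 m below the top of the plate, so the centroid depth is h_c = 0.531 + 0.705 = 1.236 m.
A = π(0.705)² = 1.56145 m².
Resultant F = γ·h_c·A = 7.83819 × 1.236 × 1.56145 = 15.1273 kN.
I_c = πr⁴/4 = π × 0.705⁴/4 = 0.19402 m⁴.
Centre of pressure: y_p = y_c + I_c/(y_c·A) = 1.236 + 0.19402/(1.236 × 1.56145) = 1.236 + 0.100531 = 1.33653 m along the plane.
The resultant acts 0.705 + 0.100531 = 0.805531 m (along the plate) below the hinge at the top edge, so the moment about the hinge is M = F × 0.805531 = 15.1273 × 0.805531 = 12.1855 kN·m.

M ≈ 12.2 kN·m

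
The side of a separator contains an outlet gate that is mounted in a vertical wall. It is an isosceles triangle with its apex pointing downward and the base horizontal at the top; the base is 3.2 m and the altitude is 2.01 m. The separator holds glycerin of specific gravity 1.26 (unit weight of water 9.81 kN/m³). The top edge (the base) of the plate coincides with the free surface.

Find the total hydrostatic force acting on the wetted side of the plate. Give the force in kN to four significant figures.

γ = 1.26 × 9.81 = 12.3606 kN/m³.
With the apex down, the centroid sits h/3 = 2.01/3 = 0.67 m below the base (the top edge), so the centroid depth is h_c = 0.67 m.
A = ½ × 3.2 × 2.01 = 3.216 m².
Resultant F = γ·h_c·A = 12.3606 × 0.67 × 3.216 = 26.6336 kN.

F ≈ 26.63 kN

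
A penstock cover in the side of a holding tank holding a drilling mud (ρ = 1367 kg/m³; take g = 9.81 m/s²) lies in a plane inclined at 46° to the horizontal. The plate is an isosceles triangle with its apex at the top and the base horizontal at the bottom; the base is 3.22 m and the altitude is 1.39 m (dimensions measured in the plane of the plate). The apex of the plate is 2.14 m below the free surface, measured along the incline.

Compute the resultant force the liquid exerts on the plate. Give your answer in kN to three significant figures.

γ = ρg = 1367 × 9.81 / 1000 = 13.41027 kN/m³.
Let θ = 46° be the plate's angle to the horizontal; measure y along the incline from where the plane meets the free surface. Vertical depth h = y·sinθ with sinθ = 0.719340.
With the apex up, the centroid sits 2h/3 = 2 × 1.39/3 = 0.926667 m below the apex, so y_c = 2.14 + 0.926667 = 3.06667 m and h_c = 3.06667 × 0.719340 = 2.20598 m.
A = ½ × 3.22 × 1.39 = 2.2379 m².
Resultant F = γ·h_c·A = 13.41027 × 2.20598 × 2.2379 = 66.2033 kN.

F ≈ 66.2 kN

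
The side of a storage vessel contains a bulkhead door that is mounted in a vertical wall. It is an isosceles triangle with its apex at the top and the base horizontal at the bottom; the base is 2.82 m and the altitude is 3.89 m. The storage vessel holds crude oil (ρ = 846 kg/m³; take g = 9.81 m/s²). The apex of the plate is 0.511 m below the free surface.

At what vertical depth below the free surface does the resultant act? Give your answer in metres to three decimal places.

γ = ρg = 846 × 9.81 / 1000 = 8.29926 kN/m³.
With the apex up, the centroid sits 2h/3 = 2 × 3.89/3 = 2.59333 m below the apex, so the centroid depth is h_c = 0.511 + 2.59333 = 3.10433 m.
A = ½ × 2.82 × 3.89 = 5.4849 m².
Resultant F = γ·h_c·A = 8.29926 × 3.10433 × 5.4849 = 141.311 kN.
I_c = b·h³/36 = 2.82 × 3.89³/36 = 4.611 m⁴.
Centre of pressure: y_p = y_c + I_c/(y_c·A) = 3.10433 + 4.611/(3.10433 × 5.4849) = 3.10433 + 0.270806 = 3.37514 m along the plane.

h_p = 3.375 m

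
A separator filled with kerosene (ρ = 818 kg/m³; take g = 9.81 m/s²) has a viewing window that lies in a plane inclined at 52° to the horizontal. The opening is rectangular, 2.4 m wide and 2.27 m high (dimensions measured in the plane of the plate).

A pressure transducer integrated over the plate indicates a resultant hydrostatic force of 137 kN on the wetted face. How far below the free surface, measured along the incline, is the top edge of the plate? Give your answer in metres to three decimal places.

y_top ≈ 2.842 m

γ = ρg = 818 × 9.81 / 1000 = 8.02458 kN/m³.
A = 2.4 × 2.27 = 5.448 m².
From F = γ·h_c·A, the centroid depth is h_c = 137/(8.02458 × 5.448) = 3.13373 m.
Let θ = 52° be the plate's angle to the horizontal; measure y along the incline from where the plane meets the free surface. Vertical depth h = y·sinθ with sinθ = 0.788011.
Along the incline, y_c = h_c/sinθ = 3.13373/0.788011 = 3.97676 m.
The centroid lies 2.27/2 = 1.135 m below the top edge, so the top edge sits at y_top = 3.97676 − 1.135 = 2.84176 m along the incline.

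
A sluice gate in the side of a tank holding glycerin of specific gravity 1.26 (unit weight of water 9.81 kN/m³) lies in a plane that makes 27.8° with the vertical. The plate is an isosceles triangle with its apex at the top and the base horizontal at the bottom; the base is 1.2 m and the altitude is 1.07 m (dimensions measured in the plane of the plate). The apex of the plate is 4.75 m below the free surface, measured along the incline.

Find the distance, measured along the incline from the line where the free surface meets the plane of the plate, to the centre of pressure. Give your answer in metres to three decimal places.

γ = 1.26 × 9.81 = 12.3606 kN/m³.
The plate makes 27.8° with the vertical, i.e. θ = 90° − 27.8° = 62.2° to the horizontal. Measuring y along the incline from the free-surface line, vertical depth h = y·sinθ with sinθ = 0.884581.
With the apex up, the centroid sits 2h/3 = 2 × 1.07/3 = 0.713333 m below the apex, so y_c = 4.75 + 0.713333 = 5.46333 m and h_c = 5.46333 × 0.884581 = 4.83276 m.
A = ½ × 1.2 × 1.07 = 0.642 m².
Resultant F = γ·h_c·A = 12.3606 × 4.83276 × 0.642 = 38.3504 kN.
I_c = b·h³/36 = 1.2 × 1.07³/36 = 0.0408348 m⁴.
Centre of pressure: y_p = y_c + I_c/(y_c·A) = 5.46333 + 0.0408348/(5.46333 × 0.642) = 5.46333 + 0.0116423 = 5.47497 m along the plane.

y_p = 5.475 m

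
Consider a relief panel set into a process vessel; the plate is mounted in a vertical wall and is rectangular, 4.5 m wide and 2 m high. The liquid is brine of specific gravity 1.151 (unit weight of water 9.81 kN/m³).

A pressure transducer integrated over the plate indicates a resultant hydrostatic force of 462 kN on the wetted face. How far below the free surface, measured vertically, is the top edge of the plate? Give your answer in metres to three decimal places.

d_top ≈ 3.546 m

γ = 1.151 × 9.81 = 11.29131 kN/m³.
A = 4.5 × 2 = 9 m².
From F = γ·h_c·A, the centroid depth is h_c = 462/(11.29131 × 9) = 4.54627 m.
The centroid lies 2/2 = 1 m below the top edge, so the top edge sits at h_top = 4.54627 − 1 = 3.54627 m below the surface.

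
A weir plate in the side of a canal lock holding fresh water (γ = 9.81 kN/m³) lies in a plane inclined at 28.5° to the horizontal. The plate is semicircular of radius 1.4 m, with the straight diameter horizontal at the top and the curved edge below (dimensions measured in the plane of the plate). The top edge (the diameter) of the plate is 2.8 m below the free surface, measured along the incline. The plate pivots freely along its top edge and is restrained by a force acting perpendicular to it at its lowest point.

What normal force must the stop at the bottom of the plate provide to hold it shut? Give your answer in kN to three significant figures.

γ = 9.81 kN/m³.
Let θ = 28.5° be the plate's angle to the horizontal; measure y along the incline from where the plane meets the free surface. Vertical depth h = y·sinθ with sinθ = 0.477159.
The centroid of a semicircle lies 4r/(3π) = 0.594178 m from the diameter, here below the top edge, so y_c = 2.8 + 0.594178 = 3.39418 m and h_c = 3.39418 × 0.477159 = 1.61956 m.
A = πr²/2 = π × 1.4²/2 = 3.07876 m².
Resultant F = γ·h_c·A = 9.81 × 1.61956 × 3.07876 = 48.915 kN.
I_c = (π/8 − 8/(9π))·r⁴ = 0.109757 × 1.4⁴ = 0.421642 m⁴.
Centre of pressure: y_p = y_c + I_c/(y_c·A) = 3.39418 + 0.421642/(3.39418 × 3.07876) = 3.39418 + 0.040349 = 3.43453 m along the plane.
The resultant acts 0.594178 + 0.040349 = 0.634527 m (along the plate) below the hinge at the top edge, so the moment about the hinge is M = F × 0.634527 = 48.915 × 0.634527 = 31.0379 kN·m.
A normal force at the bottom, 1.4 m from the hinge, must supply this moment: P = 31.0379/1.4 = 22.1699 kN.

P ≈ 22.2 kN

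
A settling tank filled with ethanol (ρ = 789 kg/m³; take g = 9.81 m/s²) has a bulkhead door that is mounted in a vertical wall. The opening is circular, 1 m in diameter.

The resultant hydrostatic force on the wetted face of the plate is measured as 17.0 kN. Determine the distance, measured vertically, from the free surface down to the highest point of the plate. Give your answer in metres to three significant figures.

γ = ρg = 789 × 9.81 / 1000 = 7.74009 kN/m³.
A = π(0.5)² = 0.785398 m².
From F = γ·h_c·A, the centroid depth is h_c = 17.0/(7.74009 × 0.785398) = 2.79649 m.
The centroid is at the centre, 0.5 m below the top of the plate, so the highest point sits at h_top = 2.79649 − 0.5 = 2.29649 m below the surface.

d_top ≈ 2.30 m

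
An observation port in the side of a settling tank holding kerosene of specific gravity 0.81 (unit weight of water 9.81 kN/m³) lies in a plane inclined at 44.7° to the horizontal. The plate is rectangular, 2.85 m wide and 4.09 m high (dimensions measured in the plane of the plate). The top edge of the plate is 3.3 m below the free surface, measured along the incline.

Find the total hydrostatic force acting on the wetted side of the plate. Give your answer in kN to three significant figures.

F ≈ 348 kN

γ = 0.81 × 9.81 = 7.9461 kN/m³.
Let θ = 44.7° be the plate's angle to the horizontal; measure y along the incline from where the plane meets the free surface. Vertical depth h = y·sinθ with sinθ = 0.703395.
The centroid lies 4.09/2 = 2.045 m below the top edge, so y_c = 3.3 + 2.045 = 5.345 m and h_c = 5.345 × 0.703395 = 3.75965 m.
A = 2.85 × 4.09 = 11.6565 m².
Resultant F = γ·h_c·A = 7.9461 × 3.75965 × 11.6565 = 348.233 kN.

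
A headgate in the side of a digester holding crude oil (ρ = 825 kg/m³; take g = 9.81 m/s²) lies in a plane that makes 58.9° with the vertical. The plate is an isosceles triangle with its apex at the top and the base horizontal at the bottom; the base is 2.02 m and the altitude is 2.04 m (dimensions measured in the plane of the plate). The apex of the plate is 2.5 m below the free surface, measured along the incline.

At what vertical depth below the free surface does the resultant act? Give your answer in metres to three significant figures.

γ = ρg = 825 × 9.81 / 1000 = 8.09325 kN/m³.
The plate makes 58.9° with the vertical, i.e. θ = 90° − 58.9° = 31.1° to the horizontal. Measuring y along the incline from the free-surface line, vertical depth h = y·sinθ with sinθ = 0.516533.
With the apex up, the centroid sits 2h/3 = 2 × 2.04/3 = 1.36 m below the apex, so y_c = 2.5 + 1.36 = 3.86 m and h_c = 3.86 × 0.516533 = 1.99382 m.
A = ½ × 2.02 × 2.04 = 2.0604 m².
Resultant F = γ·h_c·A = 8.09325 × 1.99382 × 2.0604 = 33.2476 kN.
I_c = b·h³/36 = 2.02 × 2.04³/36 = 0.476364 m⁴.
Centre of pressure: y_p = y_c + I_c/(y_c·A) = 3.86 + 0.476364/(3.86 × 2.0604) = 3.86 + 0.0598963 = 3.9199 m along the plane.
Vertically, h_p = y_p·sinθ = 3.9199 × 0.516533 = 2.02476 m.

h_p = 2.02 m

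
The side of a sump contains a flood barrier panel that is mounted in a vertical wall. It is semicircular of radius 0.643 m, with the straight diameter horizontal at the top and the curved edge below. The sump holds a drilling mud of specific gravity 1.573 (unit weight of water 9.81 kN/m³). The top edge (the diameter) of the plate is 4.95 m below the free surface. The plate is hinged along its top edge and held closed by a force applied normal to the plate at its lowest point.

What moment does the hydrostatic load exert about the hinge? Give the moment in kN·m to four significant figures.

M ≈ 14.57 kN·m

γ = 1.573 × 9.81 = 15.43113 kN/m³.
The centroid of a semicircle lies 4r/(3π) = 0.272898 m from the diameter, here below the top edge, so the centroid depth is h_c = 4.95 + 0.272898 = 5.2229 m.
A = πr²/2 = π × 0.643²/2 = 0.649444 m².
Resultant F = γ·h_c·A = 15.43113 × 5.2229 × 0.649444 = 52.3421 kN.
I_c = (π/8 − 8/(9π))·r⁴ = 0.109757 × 0.643⁴ = 0.0187619 m⁴.
Centre of pressure: y_p = y_c + I_c/(y_c·A) = 5.2229 + 0.0187619/(5.2229 × 0.649444) = 5.2229 + 0.00553125 = 5.22843 m along the plane.
The resultant acts 0.272898 + 0.00553125 = 0.278429 m (along the plate) below the hinge at the top edge, so the moment about the hinge is M = F × 0.278429 = 52.3421 × 0.278429 = 14.5736 kN·m.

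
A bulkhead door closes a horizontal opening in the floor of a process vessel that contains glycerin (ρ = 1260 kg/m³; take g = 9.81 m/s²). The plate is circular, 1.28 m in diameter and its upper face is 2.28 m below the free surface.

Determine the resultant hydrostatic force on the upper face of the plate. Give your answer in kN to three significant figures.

γ = ρg = 1260 × 9.81 / 1000 = 12.3606 kN/m³.
The plate is horizontal, so pressure is uniform at p = γ·h = 12.3606 × 2.28 = 28.1822 kN/m².
A = π(0.64)² = 1.2868 m².
F = p·A = 28.1822 × 1.2868 = 36.2649 kN.

F ≈ 36.3 kN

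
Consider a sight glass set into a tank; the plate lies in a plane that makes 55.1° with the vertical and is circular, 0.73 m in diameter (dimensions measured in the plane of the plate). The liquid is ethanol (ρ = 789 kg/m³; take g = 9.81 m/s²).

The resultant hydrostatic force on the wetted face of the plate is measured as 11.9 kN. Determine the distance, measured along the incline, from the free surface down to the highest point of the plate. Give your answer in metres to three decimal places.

γ = ρg = 789 × 9.81 / 1000 = 7.74009 kN/m³.
A = π(0.365)² = 0.418539 m².
From F = γ·h_c·A, the centroid depth is h_c = 11.9/(7.74009 × 0.418539) = 3.67337 m.
The plate makes 55.1° with the vertical, i.e. θ = 90° − 55.1° = 34.9° to the horizontal. Measuring y along the incline from the free-surface line, vertical depth h = y·sinθ with sinθ = 0.572146.
Along the incline, y_c = h_c/sinθ = 3.67337/0.572146 = 6.42034 m.
The centroid is at the centre, 0.365 m below the top of the plate, so the highest point sits at y_top = 6.42034 − 0.365 = 6.05534 m along the incline.

y_top ≈ 6.055 m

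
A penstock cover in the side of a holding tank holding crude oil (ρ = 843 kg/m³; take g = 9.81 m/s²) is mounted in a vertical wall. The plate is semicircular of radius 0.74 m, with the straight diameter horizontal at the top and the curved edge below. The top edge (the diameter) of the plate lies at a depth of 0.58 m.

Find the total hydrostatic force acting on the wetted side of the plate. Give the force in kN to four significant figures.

γ = ρg = 843 × 9.81 / 1000 = 8.26983 kN/m³.
The centroid of a semicircle lies 4r/(3π) = 0.314066 m from the diameter, here below the top edge, so the centroid depth is h_c = 0.58 + 0.314066 = 0.894066 m.
A = πr²/2 = π × 0.74²/2 = 0.860168 m².
Resultant F = γ·h_c·A = 8.26983 × 0.894066 × 0.860168 = 6.35989 kN.

F ≈ 6.360 kN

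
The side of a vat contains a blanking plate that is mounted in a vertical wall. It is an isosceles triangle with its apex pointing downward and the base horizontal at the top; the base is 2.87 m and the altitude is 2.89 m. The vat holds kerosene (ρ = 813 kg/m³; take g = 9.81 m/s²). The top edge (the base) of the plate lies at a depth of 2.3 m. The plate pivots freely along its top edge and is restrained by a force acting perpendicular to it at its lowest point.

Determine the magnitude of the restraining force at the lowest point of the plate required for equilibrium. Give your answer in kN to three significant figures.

P ≈ 41.3 kN

γ = ρg = 813 × 9.81 / 1000 = 7.97553 kN/m³.
With the apex down, the centroid sits h/3 = 2.89/3 = 0.963333 m below the base (the top edge), so the centroid depth is h_c = 2.3 + 0.963333 = 3.26333 m.
A = ½ × 2.87 × 2.89 = 4.14715 m².
Resultant F = γ·h_c·A = 7.97553 × 3.26333 × 4.14715 = 107.937 kN.
I_c = b·h³/36 = 2.87 × 2.89³/36 = 1.9243 m⁴.
Centre of pressure: y_p = y_c + I_c/(y_c·A) = 3.26333 + 1.9243/(3.26333 × 4.14715) = 3.26333 + 0.142188 = 3.40552 m along the plane.
The resultant acts 0.963333 + 0.142188 = 1.10552 m (along the plate) below the hinge at the top edge, so the moment about the hinge is M = F × 1.10552 = 107.937 × 1.10552 = 119.327 kN·m.
A normal force at the bottom, 2.89 m from the hinge, must supply this moment: P = 119.327/2.89 = 41.2896 kN.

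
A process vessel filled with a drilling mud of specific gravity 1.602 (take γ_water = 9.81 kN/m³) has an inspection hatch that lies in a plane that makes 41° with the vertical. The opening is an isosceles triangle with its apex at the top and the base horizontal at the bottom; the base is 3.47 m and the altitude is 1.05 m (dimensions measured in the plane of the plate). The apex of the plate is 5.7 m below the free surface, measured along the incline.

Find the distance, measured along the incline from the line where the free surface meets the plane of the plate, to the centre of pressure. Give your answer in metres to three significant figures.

γ = 1.602 × 9.81 = 15.71562 kN/m³.
The plate makes 41° with the vertical, i.e. θ = 90° − 41° = 49° to the horizontal. Measuring y along the incline from the free-surface line, vertical depth h = y·sinθ with sinθ = 0.754710.
With the apex up, the centroid sits 2h/3 = 2 × 1.05/3 = 0.7 m below the apex, so y_c = 5.7 + 0.7 = 6.4 m and h_c = 6.4 × 0.754710 = 4.83014 m.
A = ½ × 3.47 × 1.05 = 1.82175 m².
Resultant F = γ·h_c·A = 15.71562 × 4.83014 × 1.82175 = 138.287 kN.
I_c = b·h³/36 = 3.47 × 1.05³/36 = 0.111582 m⁴.
Centre of pressure: y_p = y_c + I_c/(y_c·A) = 6.4 + 0.111582/(6.4 × 1.82175) = 6.4 + 0.0095703 = 6.40957 m along the plane.

y_p = 6.41 m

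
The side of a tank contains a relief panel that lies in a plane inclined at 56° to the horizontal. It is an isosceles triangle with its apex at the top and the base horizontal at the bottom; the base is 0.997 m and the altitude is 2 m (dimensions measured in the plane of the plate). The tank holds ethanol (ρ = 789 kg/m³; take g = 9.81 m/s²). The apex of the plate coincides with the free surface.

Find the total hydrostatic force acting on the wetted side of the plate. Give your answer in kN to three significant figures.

γ = ρg = 789 × 9.81 / 1000 = 7.74009 kN/m³.
Let θ = 56° be the plate's angle to the horizontal; measure y along the incline from where the plane meets the free surface. Vertical depth h = y·sinθ with sinθ = 0.829038.
With the apex up, the centroid sits 2h/3 = 2 × 2/3 = 1.33333 m below the apex, so y_c = 1.33333 m and h_c = 1.33333 × 0.829038 = 1.10538 m.
A = ½ × 0.997 × 2 = 0.997 m².
Resultant F = γ·h_c·A = 7.74009 × 1.10538 × 0.997 = 8.53007 kN.

F ≈ 8.53 kN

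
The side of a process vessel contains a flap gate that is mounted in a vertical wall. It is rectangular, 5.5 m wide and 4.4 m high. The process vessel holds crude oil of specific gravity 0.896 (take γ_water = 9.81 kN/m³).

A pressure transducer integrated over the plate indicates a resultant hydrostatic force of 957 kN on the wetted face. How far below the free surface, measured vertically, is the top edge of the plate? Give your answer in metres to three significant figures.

γ = 0.896 × 9.81 = 8.78976 kN/m³.
A = 5.5 × 4.4 = 24.2 m².
From F = γ·h_c·A, the centroid depth is h_c = 957/(8.78976 × 24.2) = 4.49904 m.
The centroid lies 4.4/2 = 2.2 m below the top edge, so the top edge sits at h_top = 4.49904 − 2.2 = 2.29904 m below the surface.

d_top ≈ 2.30 m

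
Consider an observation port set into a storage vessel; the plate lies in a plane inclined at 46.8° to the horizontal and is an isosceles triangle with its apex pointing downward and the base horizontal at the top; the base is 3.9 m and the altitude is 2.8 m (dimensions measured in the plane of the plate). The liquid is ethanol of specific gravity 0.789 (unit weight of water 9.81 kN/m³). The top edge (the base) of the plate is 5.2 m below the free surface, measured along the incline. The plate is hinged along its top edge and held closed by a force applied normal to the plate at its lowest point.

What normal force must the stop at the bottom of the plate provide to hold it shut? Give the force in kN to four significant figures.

P ≈ 67.78 kN

γ = 0.789 × 9.81 = 7.74009 kN/m³.
Let θ = 46.8° be the plate's angle to the horizontal; measure y along the incline from where the plane meets the free surface. Vertical depth h = y·sinθ with sinθ = 0.728969.
With the apex down, the centroid sits h/3 = 2.8/3 = 0.933333 m below the base (the top edge), so y_c = 5.2 + 0.933333 = 6.13333 m and h_c = 6.13333 × 0.728969 = 4.47101 m.
A = ½ × 3.9 × 2.8 = 5.46 m².
Resultant F = γ·h_c·A = 7.74009 × 4.47101 × 5.46 = 188.949 kN.
I_c = b·h³/36 = 3.9 × 2.8³/36 = 2.37813 m⁴.
Centre of pressure: y_p = y_c + I_c/(y_c·A) = 6.13333 + 2.37813/(6.13333 × 5.46) = 6.13333 + 0.0710144 = 6.20434 m along the plane.
The resultant acts 0.933333 + 0.0710144 = 1.00435 m (along the plate) below the hinge at the top edge, so the moment about the hinge is M = F × 1.00435 = 188.949 × 1.00435 = 189.771 kN·m.
A normal force at the bottom, 2.8 m from the hinge, must supply this moment: P = 189.771/2.8 = 67.7754 kN.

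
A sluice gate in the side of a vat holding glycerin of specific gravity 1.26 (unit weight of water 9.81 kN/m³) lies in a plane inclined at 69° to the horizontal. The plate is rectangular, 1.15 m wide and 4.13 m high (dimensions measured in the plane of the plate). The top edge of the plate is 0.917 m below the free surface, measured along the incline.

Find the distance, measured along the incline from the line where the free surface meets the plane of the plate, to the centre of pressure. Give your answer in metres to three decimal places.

y_p = 3.459 m

γ = 1.26 × 9.81 = 12.3606 kN/m³.
Let θ = 69° be the plate's angle to the horizontal; measure y along the incline from where the plane meets the free surface. Vertical depth h = y·sinθ with sinθ = 0.933580.
The centroid lies 4.13/2 = 2.065 m below the top edge, so y_c = 0.917 + 2.065 = 2.982 m and h_c = 2.982 × 0.933580 = 2.78394 m.
A = 1.15 × 4.13 = 4.7495 m².
Resultant F = γ·h_c·A = 12.3606 × 2.78394 × 4.7495 = 163.436 kN.
I_c = b·h³/12 = 1.15 × 4.13³/12 = 6.75098 m⁴.
Centre of pressure: y_p = y_c + I_c/(y_c·A) = 2.982 + 6.75098/(2.982 × 4.7495) = 2.982 + 0.476663 = 3.45866 m along the plane.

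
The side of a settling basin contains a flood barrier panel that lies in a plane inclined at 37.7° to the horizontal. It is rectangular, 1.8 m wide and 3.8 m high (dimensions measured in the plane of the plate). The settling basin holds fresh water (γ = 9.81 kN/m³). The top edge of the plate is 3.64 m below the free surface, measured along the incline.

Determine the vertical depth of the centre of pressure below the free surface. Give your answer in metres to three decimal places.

γ = 9.81 kN/m³.
Let θ = 37.7° be the plate's angle to the horizontal; measure y along the incline from where the plane meets the free surface. Vertical depth h = y·sinθ with sinθ = 0.611527.
The centroid lies 3.8/2 = 1.9 m below the top edge, so y_c = 3.64 + 1.9 = 5.54 m and h_c = 5.54 × 0.611527 = 3.38786 m.
A = 1.8 × 3.8 = 6.84 m².
Resultant F = γ·h_c·A = 9.81 × 3.38786 × 6.84 = 227.327 kN.
I_c = b·h³/12 = 1.8 × 3.8³/12 = 8.2308 m⁴.
Centre of pressure: y_p = y_c + I_c/(y_c·A) = 5.54 + 8.2308/(5.54 × 6.84) = 5.54 + 0.217208 = 5.75721 m along the plane.
Vertically, h_p = y_p·sinθ = 5.75721 × 0.611527 = 3.52069 m.

h_p = 3.521 m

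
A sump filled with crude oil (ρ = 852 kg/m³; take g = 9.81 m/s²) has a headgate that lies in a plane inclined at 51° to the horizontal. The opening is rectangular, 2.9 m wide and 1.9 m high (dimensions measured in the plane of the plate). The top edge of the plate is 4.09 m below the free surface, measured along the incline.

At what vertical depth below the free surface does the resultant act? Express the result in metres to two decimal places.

h_p = 3.96 m

γ = ρg = 852 × 9.81 / 1000 = 8.35812 kN/m³.
Let θ = 51° be the plate's angle to the horizontal; measure y along the incline from where the plane meets the free surface. Vertical depth h = y·sinθ with sinθ = 0.777146.
The centroid lies 1.9/2 = 0.95 m below the top edge, so y_c = 4.09 + 0.95 = 5.04 m and h_c = 5.04 × 0.777146 = 3.91682 m.
A = 2.9 × 1.9 = 5.51 m².
Resultant F = γ·h_c·A = 8.35812 × 3.91682 × 5.51 = 180.382 kN.
I_c = b·h³/12 = 2.9 × 1.9³/12 = 1.65759 m⁴.
Centre of pressure: y_p = y_c + I_c/(y_c·A) = 5.04 + 1.65759/(5.04 × 5.51) = 5.04 + 0.0596891 = 5.09969 m along the plane.
Vertically, h_p = y_p·sinθ = 5.09969 × 0.777146 = 3.9632 m.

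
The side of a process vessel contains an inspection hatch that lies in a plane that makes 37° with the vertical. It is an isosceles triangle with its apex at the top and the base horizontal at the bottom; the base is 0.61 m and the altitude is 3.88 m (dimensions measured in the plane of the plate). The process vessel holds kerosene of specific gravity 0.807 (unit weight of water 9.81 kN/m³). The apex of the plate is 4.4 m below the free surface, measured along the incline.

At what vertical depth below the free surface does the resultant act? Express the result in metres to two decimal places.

h_p = 5.68 m

γ = 0.807 × 9.81 = 7.91667 kN/m³.
The plate makes 37° with the vertical, i.e. θ = 90° − 37° = 53° to the horizontal. Measuring y along the incline from the free-surface line, vertical depth h = y·sinθ with sinθ = 0.798636.
With the apex up, the centroid sits 2h/3 = 2 × 3.88/3 = 2.58667 m below the apex, so y_c = 4.4 + 2.58667 = 6.98667 m and h_c = 6.98667 × 0.798636 = 5.57981 m.
A = ½ × 0.61 × 3.88 = 1.1834 m².
Resultant F = γ·h_c·A = 7.91667 × 5.57981 × 1.1834 = 52.2749 kN.
I_c = b·h³/36 = 0.61 × 3.88³/36 = 0.989743 m⁴.
Centre of pressure: y_p = y_c + I_c/(y_c·A) = 6.98667 + 0.989743/(6.98667 × 1.1834) = 6.98667 + 0.119707 = 7.10638 m along the plane.
Vertically, h_p = y_p·sinθ = 7.10638 × 0.798636 = 5.67541 m.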